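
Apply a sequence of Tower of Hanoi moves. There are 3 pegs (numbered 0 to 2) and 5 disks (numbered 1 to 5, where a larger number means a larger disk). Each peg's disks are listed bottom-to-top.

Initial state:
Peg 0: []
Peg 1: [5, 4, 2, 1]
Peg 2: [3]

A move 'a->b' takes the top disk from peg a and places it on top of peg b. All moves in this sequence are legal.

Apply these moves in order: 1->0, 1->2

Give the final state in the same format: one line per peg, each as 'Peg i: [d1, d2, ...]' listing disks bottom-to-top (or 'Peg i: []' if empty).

Answer: Peg 0: [1]
Peg 1: [5, 4]
Peg 2: [3, 2]

Derivation:
After move 1 (1->0):
Peg 0: [1]
Peg 1: [5, 4, 2]
Peg 2: [3]

After move 2 (1->2):
Peg 0: [1]
Peg 1: [5, 4]
Peg 2: [3, 2]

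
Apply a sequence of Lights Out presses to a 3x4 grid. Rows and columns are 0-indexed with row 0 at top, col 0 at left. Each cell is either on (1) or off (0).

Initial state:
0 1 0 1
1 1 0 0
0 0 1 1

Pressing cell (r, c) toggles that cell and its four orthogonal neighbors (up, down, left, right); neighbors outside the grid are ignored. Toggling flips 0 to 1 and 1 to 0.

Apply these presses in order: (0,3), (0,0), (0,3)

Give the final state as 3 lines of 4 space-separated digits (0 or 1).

Answer: 1 0 0 1
0 1 0 0
0 0 1 1

Derivation:
After press 1 at (0,3):
0 1 1 0
1 1 0 1
0 0 1 1

After press 2 at (0,0):
1 0 1 0
0 1 0 1
0 0 1 1

After press 3 at (0,3):
1 0 0 1
0 1 0 0
0 0 1 1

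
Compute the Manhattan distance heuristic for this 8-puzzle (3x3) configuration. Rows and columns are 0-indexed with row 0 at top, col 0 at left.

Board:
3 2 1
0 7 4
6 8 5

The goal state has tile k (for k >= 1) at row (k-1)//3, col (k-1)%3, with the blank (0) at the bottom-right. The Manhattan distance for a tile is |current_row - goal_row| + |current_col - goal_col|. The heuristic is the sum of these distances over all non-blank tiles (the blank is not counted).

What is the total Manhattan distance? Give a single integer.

Tile 3: at (0,0), goal (0,2), distance |0-0|+|0-2| = 2
Tile 2: at (0,1), goal (0,1), distance |0-0|+|1-1| = 0
Tile 1: at (0,2), goal (0,0), distance |0-0|+|2-0| = 2
Tile 7: at (1,1), goal (2,0), distance |1-2|+|1-0| = 2
Tile 4: at (1,2), goal (1,0), distance |1-1|+|2-0| = 2
Tile 6: at (2,0), goal (1,2), distance |2-1|+|0-2| = 3
Tile 8: at (2,1), goal (2,1), distance |2-2|+|1-1| = 0
Tile 5: at (2,2), goal (1,1), distance |2-1|+|2-1| = 2
Sum: 2 + 0 + 2 + 2 + 2 + 3 + 0 + 2 = 13

Answer: 13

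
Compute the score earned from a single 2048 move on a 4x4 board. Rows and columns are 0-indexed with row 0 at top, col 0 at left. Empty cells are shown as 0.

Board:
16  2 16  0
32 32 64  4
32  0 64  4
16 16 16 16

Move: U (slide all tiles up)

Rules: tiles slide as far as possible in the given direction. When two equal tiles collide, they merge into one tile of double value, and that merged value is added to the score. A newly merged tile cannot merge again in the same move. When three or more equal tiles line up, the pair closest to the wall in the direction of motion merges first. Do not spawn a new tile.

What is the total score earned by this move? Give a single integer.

Answer: 200

Derivation:
Slide up:
col 0: [16, 32, 32, 16] -> [16, 64, 16, 0]  score +64 (running 64)
col 1: [2, 32, 0, 16] -> [2, 32, 16, 0]  score +0 (running 64)
col 2: [16, 64, 64, 16] -> [16, 128, 16, 0]  score +128 (running 192)
col 3: [0, 4, 4, 16] -> [8, 16, 0, 0]  score +8 (running 200)
Board after move:
 16   2  16   8
 64  32 128  16
 16  16  16   0
  0   0   0   0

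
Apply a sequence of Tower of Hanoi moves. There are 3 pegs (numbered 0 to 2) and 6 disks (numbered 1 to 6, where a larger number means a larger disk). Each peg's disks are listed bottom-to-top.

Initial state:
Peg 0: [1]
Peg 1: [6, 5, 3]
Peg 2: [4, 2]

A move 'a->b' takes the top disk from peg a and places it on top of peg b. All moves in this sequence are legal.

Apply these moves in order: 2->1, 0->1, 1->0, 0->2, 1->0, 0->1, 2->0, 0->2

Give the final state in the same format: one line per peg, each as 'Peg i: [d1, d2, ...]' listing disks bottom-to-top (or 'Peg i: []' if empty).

Answer: Peg 0: []
Peg 1: [6, 5, 3, 2]
Peg 2: [4, 1]

Derivation:
After move 1 (2->1):
Peg 0: [1]
Peg 1: [6, 5, 3, 2]
Peg 2: [4]

After move 2 (0->1):
Peg 0: []
Peg 1: [6, 5, 3, 2, 1]
Peg 2: [4]

After move 3 (1->0):
Peg 0: [1]
Peg 1: [6, 5, 3, 2]
Peg 2: [4]

After move 4 (0->2):
Peg 0: []
Peg 1: [6, 5, 3, 2]
Peg 2: [4, 1]

After move 5 (1->0):
Peg 0: [2]
Peg 1: [6, 5, 3]
Peg 2: [4, 1]

After move 6 (0->1):
Peg 0: []
Peg 1: [6, 5, 3, 2]
Peg 2: [4, 1]

After move 7 (2->0):
Peg 0: [1]
Peg 1: [6, 5, 3, 2]
Peg 2: [4]

After move 8 (0->2):
Peg 0: []
Peg 1: [6, 5, 3, 2]
Peg 2: [4, 1]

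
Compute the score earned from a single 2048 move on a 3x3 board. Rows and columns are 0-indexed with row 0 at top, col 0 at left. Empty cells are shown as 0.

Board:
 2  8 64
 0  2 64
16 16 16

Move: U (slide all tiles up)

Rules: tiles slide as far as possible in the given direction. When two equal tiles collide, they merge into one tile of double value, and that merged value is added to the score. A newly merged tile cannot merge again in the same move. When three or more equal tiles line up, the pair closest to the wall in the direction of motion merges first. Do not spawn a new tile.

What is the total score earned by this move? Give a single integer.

Slide up:
col 0: [2, 0, 16] -> [2, 16, 0]  score +0 (running 0)
col 1: [8, 2, 16] -> [8, 2, 16]  score +0 (running 0)
col 2: [64, 64, 16] -> [128, 16, 0]  score +128 (running 128)
Board after move:
  2   8 128
 16   2  16
  0  16   0

Answer: 128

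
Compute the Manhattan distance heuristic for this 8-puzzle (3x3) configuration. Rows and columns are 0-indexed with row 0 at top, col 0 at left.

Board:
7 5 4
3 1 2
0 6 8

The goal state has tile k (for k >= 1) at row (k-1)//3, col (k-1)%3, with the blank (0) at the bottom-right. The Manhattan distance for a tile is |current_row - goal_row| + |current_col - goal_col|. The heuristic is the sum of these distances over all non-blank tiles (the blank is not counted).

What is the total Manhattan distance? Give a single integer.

Tile 7: at (0,0), goal (2,0), distance |0-2|+|0-0| = 2
Tile 5: at (0,1), goal (1,1), distance |0-1|+|1-1| = 1
Tile 4: at (0,2), goal (1,0), distance |0-1|+|2-0| = 3
Tile 3: at (1,0), goal (0,2), distance |1-0|+|0-2| = 3
Tile 1: at (1,1), goal (0,0), distance |1-0|+|1-0| = 2
Tile 2: at (1,2), goal (0,1), distance |1-0|+|2-1| = 2
Tile 6: at (2,1), goal (1,2), distance |2-1|+|1-2| = 2
Tile 8: at (2,2), goal (2,1), distance |2-2|+|2-1| = 1
Sum: 2 + 1 + 3 + 3 + 2 + 2 + 2 + 1 = 16

Answer: 16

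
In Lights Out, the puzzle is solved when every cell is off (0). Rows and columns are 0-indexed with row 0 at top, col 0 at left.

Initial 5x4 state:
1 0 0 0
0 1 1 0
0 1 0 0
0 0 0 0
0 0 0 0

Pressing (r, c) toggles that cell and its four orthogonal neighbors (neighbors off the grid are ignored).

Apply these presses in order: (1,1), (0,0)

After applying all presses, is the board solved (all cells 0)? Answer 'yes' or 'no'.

After press 1 at (1,1):
1 1 0 0
1 0 0 0
0 0 0 0
0 0 0 0
0 0 0 0

After press 2 at (0,0):
0 0 0 0
0 0 0 0
0 0 0 0
0 0 0 0
0 0 0 0

Lights still on: 0

Answer: yes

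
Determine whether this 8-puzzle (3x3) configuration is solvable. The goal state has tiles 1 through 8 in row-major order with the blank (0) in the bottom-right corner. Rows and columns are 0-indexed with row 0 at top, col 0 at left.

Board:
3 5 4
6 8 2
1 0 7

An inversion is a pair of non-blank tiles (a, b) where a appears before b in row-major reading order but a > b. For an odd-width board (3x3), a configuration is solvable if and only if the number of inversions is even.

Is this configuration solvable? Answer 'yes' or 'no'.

Inversions (pairs i<j in row-major order where tile[i] > tile[j] > 0): 13
13 is odd, so the puzzle is not solvable.

Answer: no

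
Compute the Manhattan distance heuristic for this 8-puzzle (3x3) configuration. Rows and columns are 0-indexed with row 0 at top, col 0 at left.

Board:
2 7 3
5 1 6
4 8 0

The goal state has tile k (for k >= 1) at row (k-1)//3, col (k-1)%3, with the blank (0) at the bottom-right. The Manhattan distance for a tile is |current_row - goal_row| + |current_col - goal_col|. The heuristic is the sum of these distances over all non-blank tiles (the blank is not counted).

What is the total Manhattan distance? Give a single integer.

Answer: 8

Derivation:
Tile 2: at (0,0), goal (0,1), distance |0-0|+|0-1| = 1
Tile 7: at (0,1), goal (2,0), distance |0-2|+|1-0| = 3
Tile 3: at (0,2), goal (0,2), distance |0-0|+|2-2| = 0
Tile 5: at (1,0), goal (1,1), distance |1-1|+|0-1| = 1
Tile 1: at (1,1), goal (0,0), distance |1-0|+|1-0| = 2
Tile 6: at (1,2), goal (1,2), distance |1-1|+|2-2| = 0
Tile 4: at (2,0), goal (1,0), distance |2-1|+|0-0| = 1
Tile 8: at (2,1), goal (2,1), distance |2-2|+|1-1| = 0
Sum: 1 + 3 + 0 + 1 + 2 + 0 + 1 + 0 = 8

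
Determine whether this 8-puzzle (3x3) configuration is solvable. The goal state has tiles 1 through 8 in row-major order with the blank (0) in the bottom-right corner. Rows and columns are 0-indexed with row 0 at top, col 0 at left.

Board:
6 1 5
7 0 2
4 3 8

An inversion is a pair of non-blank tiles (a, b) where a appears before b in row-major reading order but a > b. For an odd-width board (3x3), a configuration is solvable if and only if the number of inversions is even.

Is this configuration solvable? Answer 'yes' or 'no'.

Inversions (pairs i<j in row-major order where tile[i] > tile[j] > 0): 12
12 is even, so the puzzle is solvable.

Answer: yes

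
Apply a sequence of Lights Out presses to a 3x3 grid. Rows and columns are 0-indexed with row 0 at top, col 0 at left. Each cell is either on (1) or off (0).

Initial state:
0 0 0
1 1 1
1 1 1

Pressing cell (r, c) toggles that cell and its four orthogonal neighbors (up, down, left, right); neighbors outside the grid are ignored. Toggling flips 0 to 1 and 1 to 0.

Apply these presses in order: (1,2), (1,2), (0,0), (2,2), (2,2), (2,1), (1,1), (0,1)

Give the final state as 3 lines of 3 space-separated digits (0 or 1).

Answer: 0 1 1
1 0 0
0 1 0

Derivation:
After press 1 at (1,2):
0 0 1
1 0 0
1 1 0

After press 2 at (1,2):
0 0 0
1 1 1
1 1 1

After press 3 at (0,0):
1 1 0
0 1 1
1 1 1

After press 4 at (2,2):
1 1 0
0 1 0
1 0 0

After press 5 at (2,2):
1 1 0
0 1 1
1 1 1

After press 6 at (2,1):
1 1 0
0 0 1
0 0 0

After press 7 at (1,1):
1 0 0
1 1 0
0 1 0

After press 8 at (0,1):
0 1 1
1 0 0
0 1 0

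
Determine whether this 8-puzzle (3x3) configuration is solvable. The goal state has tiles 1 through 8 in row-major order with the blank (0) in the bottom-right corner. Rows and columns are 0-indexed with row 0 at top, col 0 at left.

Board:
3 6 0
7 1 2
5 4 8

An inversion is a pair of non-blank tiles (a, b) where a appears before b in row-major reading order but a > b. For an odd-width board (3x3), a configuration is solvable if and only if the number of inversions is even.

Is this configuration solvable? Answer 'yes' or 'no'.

Answer: no

Derivation:
Inversions (pairs i<j in row-major order where tile[i] > tile[j] > 0): 11
11 is odd, so the puzzle is not solvable.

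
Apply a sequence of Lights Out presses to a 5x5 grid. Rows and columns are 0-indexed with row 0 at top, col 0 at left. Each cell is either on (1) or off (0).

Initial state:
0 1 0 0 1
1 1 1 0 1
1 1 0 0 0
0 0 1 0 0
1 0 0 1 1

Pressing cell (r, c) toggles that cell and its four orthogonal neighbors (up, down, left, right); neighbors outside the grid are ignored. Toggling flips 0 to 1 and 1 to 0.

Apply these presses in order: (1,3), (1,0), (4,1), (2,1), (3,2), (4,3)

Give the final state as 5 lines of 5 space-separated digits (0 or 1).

After press 1 at (1,3):
0 1 0 1 1
1 1 0 1 0
1 1 0 1 0
0 0 1 0 0
1 0 0 1 1

After press 2 at (1,0):
1 1 0 1 1
0 0 0 1 0
0 1 0 1 0
0 0 1 0 0
1 0 0 1 1

After press 3 at (4,1):
1 1 0 1 1
0 0 0 1 0
0 1 0 1 0
0 1 1 0 0
0 1 1 1 1

After press 4 at (2,1):
1 1 0 1 1
0 1 0 1 0
1 0 1 1 0
0 0 1 0 0
0 1 1 1 1

After press 5 at (3,2):
1 1 0 1 1
0 1 0 1 0
1 0 0 1 0
0 1 0 1 0
0 1 0 1 1

After press 6 at (4,3):
1 1 0 1 1
0 1 0 1 0
1 0 0 1 0
0 1 0 0 0
0 1 1 0 0

Answer: 1 1 0 1 1
0 1 0 1 0
1 0 0 1 0
0 1 0 0 0
0 1 1 0 0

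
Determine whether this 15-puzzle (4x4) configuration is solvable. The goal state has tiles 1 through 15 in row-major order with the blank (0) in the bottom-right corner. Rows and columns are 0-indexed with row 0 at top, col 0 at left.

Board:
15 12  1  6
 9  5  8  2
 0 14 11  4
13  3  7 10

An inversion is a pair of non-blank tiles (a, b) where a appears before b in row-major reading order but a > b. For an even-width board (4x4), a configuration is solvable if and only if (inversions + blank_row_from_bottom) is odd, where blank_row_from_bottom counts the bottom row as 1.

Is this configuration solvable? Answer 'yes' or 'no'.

Inversions: 56
Blank is in row 2 (0-indexed from top), which is row 2 counting from the bottom (bottom = 1).
56 + 2 = 58, which is even, so the puzzle is not solvable.

Answer: no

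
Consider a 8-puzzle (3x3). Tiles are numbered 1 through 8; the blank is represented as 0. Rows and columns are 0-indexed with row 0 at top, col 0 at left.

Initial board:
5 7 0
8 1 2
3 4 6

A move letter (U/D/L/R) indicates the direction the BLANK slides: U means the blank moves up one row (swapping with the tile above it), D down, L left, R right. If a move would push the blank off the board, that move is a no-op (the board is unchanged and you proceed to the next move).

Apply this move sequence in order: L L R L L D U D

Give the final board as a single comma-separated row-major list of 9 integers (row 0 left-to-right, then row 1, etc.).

After move 1 (L):
5 0 7
8 1 2
3 4 6

After move 2 (L):
0 5 7
8 1 2
3 4 6

After move 3 (R):
5 0 7
8 1 2
3 4 6

After move 4 (L):
0 5 7
8 1 2
3 4 6

After move 5 (L):
0 5 7
8 1 2
3 4 6

After move 6 (D):
8 5 7
0 1 2
3 4 6

After move 7 (U):
0 5 7
8 1 2
3 4 6

After move 8 (D):
8 5 7
0 1 2
3 4 6

Answer: 8, 5, 7, 0, 1, 2, 3, 4, 6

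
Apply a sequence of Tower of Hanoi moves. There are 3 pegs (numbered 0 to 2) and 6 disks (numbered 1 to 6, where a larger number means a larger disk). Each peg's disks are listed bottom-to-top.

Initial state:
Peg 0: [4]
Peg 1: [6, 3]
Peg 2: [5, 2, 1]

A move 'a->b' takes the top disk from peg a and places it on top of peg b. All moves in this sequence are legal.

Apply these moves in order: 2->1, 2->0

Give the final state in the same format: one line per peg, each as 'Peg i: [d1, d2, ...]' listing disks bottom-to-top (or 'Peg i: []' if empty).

After move 1 (2->1):
Peg 0: [4]
Peg 1: [6, 3, 1]
Peg 2: [5, 2]

After move 2 (2->0):
Peg 0: [4, 2]
Peg 1: [6, 3, 1]
Peg 2: [5]

Answer: Peg 0: [4, 2]
Peg 1: [6, 3, 1]
Peg 2: [5]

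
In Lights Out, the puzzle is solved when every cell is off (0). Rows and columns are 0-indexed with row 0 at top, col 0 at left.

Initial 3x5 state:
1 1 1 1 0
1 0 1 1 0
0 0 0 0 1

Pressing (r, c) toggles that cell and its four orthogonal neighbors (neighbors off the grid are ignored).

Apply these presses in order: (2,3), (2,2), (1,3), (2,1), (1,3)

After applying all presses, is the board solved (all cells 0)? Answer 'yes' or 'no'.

After press 1 at (2,3):
1 1 1 1 0
1 0 1 0 0
0 0 1 1 0

After press 2 at (2,2):
1 1 1 1 0
1 0 0 0 0
0 1 0 0 0

After press 3 at (1,3):
1 1 1 0 0
1 0 1 1 1
0 1 0 1 0

After press 4 at (2,1):
1 1 1 0 0
1 1 1 1 1
1 0 1 1 0

After press 5 at (1,3):
1 1 1 1 0
1 1 0 0 0
1 0 1 0 0

Lights still on: 8

Answer: no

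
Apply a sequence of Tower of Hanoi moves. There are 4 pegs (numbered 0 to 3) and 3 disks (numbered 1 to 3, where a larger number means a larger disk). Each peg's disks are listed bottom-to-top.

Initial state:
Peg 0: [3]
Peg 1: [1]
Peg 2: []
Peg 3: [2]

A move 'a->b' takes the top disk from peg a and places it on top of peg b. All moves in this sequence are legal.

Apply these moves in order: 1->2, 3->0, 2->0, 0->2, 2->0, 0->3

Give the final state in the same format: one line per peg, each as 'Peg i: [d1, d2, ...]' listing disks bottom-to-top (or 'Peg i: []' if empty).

Answer: Peg 0: [3, 2]
Peg 1: []
Peg 2: []
Peg 3: [1]

Derivation:
After move 1 (1->2):
Peg 0: [3]
Peg 1: []
Peg 2: [1]
Peg 3: [2]

After move 2 (3->0):
Peg 0: [3, 2]
Peg 1: []
Peg 2: [1]
Peg 3: []

After move 3 (2->0):
Peg 0: [3, 2, 1]
Peg 1: []
Peg 2: []
Peg 3: []

After move 4 (0->2):
Peg 0: [3, 2]
Peg 1: []
Peg 2: [1]
Peg 3: []

After move 5 (2->0):
Peg 0: [3, 2, 1]
Peg 1: []
Peg 2: []
Peg 3: []

After move 6 (0->3):
Peg 0: [3, 2]
Peg 1: []
Peg 2: []
Peg 3: [1]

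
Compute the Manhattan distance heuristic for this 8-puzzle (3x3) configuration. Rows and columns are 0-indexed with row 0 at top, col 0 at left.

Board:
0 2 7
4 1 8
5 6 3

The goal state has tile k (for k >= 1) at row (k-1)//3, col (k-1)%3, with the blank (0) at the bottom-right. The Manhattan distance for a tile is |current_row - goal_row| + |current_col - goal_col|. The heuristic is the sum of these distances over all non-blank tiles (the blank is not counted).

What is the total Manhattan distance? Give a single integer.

Tile 2: at (0,1), goal (0,1), distance |0-0|+|1-1| = 0
Tile 7: at (0,2), goal (2,0), distance |0-2|+|2-0| = 4
Tile 4: at (1,0), goal (1,0), distance |1-1|+|0-0| = 0
Tile 1: at (1,1), goal (0,0), distance |1-0|+|1-0| = 2
Tile 8: at (1,2), goal (2,1), distance |1-2|+|2-1| = 2
Tile 5: at (2,0), goal (1,1), distance |2-1|+|0-1| = 2
Tile 6: at (2,1), goal (1,2), distance |2-1|+|1-2| = 2
Tile 3: at (2,2), goal (0,2), distance |2-0|+|2-2| = 2
Sum: 0 + 4 + 0 + 2 + 2 + 2 + 2 + 2 = 14

Answer: 14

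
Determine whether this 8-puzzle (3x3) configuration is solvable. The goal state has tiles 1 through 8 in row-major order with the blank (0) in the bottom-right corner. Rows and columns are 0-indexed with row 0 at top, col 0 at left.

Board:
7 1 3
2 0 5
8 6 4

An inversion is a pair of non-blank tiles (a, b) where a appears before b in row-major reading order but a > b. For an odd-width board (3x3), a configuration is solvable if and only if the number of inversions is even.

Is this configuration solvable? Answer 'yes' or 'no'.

Answer: no

Derivation:
Inversions (pairs i<j in row-major order where tile[i] > tile[j] > 0): 11
11 is odd, so the puzzle is not solvable.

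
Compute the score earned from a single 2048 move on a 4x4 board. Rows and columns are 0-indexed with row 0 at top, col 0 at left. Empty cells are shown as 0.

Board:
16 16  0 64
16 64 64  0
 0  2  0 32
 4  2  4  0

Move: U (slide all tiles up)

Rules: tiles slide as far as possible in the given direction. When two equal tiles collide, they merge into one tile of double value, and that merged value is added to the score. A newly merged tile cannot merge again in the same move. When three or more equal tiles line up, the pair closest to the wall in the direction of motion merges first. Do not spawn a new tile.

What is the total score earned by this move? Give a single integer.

Answer: 36

Derivation:
Slide up:
col 0: [16, 16, 0, 4] -> [32, 4, 0, 0]  score +32 (running 32)
col 1: [16, 64, 2, 2] -> [16, 64, 4, 0]  score +4 (running 36)
col 2: [0, 64, 0, 4] -> [64, 4, 0, 0]  score +0 (running 36)
col 3: [64, 0, 32, 0] -> [64, 32, 0, 0]  score +0 (running 36)
Board after move:
32 16 64 64
 4 64  4 32
 0  4  0  0
 0  0  0  0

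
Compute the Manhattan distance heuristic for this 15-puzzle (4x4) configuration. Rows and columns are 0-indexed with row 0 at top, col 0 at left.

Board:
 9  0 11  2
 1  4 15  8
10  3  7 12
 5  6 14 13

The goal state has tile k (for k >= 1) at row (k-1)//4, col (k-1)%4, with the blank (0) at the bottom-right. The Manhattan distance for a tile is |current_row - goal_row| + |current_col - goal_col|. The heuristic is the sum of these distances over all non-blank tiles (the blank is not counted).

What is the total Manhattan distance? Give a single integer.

Tile 9: (0,0)->(2,0) = 2
Tile 11: (0,2)->(2,2) = 2
Tile 2: (0,3)->(0,1) = 2
Tile 1: (1,0)->(0,0) = 1
Tile 4: (1,1)->(0,3) = 3
Tile 15: (1,2)->(3,2) = 2
Tile 8: (1,3)->(1,3) = 0
Tile 10: (2,0)->(2,1) = 1
Tile 3: (2,1)->(0,2) = 3
Tile 7: (2,2)->(1,2) = 1
Tile 12: (2,3)->(2,3) = 0
Tile 5: (3,0)->(1,0) = 2
Tile 6: (3,1)->(1,1) = 2
Tile 14: (3,2)->(3,1) = 1
Tile 13: (3,3)->(3,0) = 3
Sum: 2 + 2 + 2 + 1 + 3 + 2 + 0 + 1 + 3 + 1 + 0 + 2 + 2 + 1 + 3 = 25

Answer: 25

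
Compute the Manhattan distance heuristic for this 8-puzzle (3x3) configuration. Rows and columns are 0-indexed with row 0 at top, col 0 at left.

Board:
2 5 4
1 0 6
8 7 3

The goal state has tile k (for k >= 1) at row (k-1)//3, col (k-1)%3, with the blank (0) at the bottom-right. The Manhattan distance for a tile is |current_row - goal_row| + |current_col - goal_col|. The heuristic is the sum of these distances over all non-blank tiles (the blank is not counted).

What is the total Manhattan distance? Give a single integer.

Tile 2: at (0,0), goal (0,1), distance |0-0|+|0-1| = 1
Tile 5: at (0,1), goal (1,1), distance |0-1|+|1-1| = 1
Tile 4: at (0,2), goal (1,0), distance |0-1|+|2-0| = 3
Tile 1: at (1,0), goal (0,0), distance |1-0|+|0-0| = 1
Tile 6: at (1,2), goal (1,2), distance |1-1|+|2-2| = 0
Tile 8: at (2,0), goal (2,1), distance |2-2|+|0-1| = 1
Tile 7: at (2,1), goal (2,0), distance |2-2|+|1-0| = 1
Tile 3: at (2,2), goal (0,2), distance |2-0|+|2-2| = 2
Sum: 1 + 1 + 3 + 1 + 0 + 1 + 1 + 2 = 10

Answer: 10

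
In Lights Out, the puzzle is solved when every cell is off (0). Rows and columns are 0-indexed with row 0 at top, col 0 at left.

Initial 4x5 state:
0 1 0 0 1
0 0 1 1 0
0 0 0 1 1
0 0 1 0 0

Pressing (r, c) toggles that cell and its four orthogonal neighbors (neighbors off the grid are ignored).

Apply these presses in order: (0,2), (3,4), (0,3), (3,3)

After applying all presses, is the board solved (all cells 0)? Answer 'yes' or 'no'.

After press 1 at (0,2):
0 0 1 1 1
0 0 0 1 0
0 0 0 1 1
0 0 1 0 0

After press 2 at (3,4):
0 0 1 1 1
0 0 0 1 0
0 0 0 1 0
0 0 1 1 1

After press 3 at (0,3):
0 0 0 0 0
0 0 0 0 0
0 0 0 1 0
0 0 1 1 1

After press 4 at (3,3):
0 0 0 0 0
0 0 0 0 0
0 0 0 0 0
0 0 0 0 0

Lights still on: 0

Answer: yes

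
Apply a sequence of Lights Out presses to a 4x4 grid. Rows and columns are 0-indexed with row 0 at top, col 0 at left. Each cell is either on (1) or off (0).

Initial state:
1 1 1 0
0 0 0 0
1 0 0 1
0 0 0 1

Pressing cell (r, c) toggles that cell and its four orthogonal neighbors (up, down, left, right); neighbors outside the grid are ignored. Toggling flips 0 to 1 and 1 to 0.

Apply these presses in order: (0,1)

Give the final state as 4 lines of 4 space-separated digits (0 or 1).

After press 1 at (0,1):
0 0 0 0
0 1 0 0
1 0 0 1
0 0 0 1

Answer: 0 0 0 0
0 1 0 0
1 0 0 1
0 0 0 1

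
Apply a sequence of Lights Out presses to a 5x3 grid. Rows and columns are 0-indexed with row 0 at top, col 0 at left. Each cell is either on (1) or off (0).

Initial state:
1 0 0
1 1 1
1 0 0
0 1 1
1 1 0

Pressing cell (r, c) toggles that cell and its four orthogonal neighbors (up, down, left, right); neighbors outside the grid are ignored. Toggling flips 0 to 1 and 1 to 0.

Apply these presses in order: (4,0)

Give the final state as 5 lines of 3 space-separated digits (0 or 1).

Answer: 1 0 0
1 1 1
1 0 0
1 1 1
0 0 0

Derivation:
After press 1 at (4,0):
1 0 0
1 1 1
1 0 0
1 1 1
0 0 0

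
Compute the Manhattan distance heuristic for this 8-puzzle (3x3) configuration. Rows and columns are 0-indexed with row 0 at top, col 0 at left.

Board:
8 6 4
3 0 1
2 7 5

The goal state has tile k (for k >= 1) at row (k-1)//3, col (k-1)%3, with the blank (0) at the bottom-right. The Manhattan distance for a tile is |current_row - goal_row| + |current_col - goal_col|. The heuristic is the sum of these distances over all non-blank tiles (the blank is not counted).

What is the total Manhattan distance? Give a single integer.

Tile 8: (0,0)->(2,1) = 3
Tile 6: (0,1)->(1,2) = 2
Tile 4: (0,2)->(1,0) = 3
Tile 3: (1,0)->(0,2) = 3
Tile 1: (1,2)->(0,0) = 3
Tile 2: (2,0)->(0,1) = 3
Tile 7: (2,1)->(2,0) = 1
Tile 5: (2,2)->(1,1) = 2
Sum: 3 + 2 + 3 + 3 + 3 + 3 + 1 + 2 = 20

Answer: 20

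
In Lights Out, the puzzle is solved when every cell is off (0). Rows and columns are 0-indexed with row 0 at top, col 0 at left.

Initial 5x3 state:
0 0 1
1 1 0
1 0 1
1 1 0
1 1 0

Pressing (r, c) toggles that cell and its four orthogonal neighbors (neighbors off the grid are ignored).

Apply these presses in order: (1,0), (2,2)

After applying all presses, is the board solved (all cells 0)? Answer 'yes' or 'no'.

Answer: no

Derivation:
After press 1 at (1,0):
1 0 1
0 0 0
0 0 1
1 1 0
1 1 0

After press 2 at (2,2):
1 0 1
0 0 1
0 1 0
1 1 1
1 1 0

Lights still on: 9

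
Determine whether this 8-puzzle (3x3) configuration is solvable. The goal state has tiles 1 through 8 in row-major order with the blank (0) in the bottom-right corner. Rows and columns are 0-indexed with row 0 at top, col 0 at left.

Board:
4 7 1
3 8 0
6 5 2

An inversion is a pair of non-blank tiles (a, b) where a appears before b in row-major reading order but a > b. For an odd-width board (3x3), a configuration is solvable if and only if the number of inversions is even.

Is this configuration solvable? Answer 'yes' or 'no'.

Answer: no

Derivation:
Inversions (pairs i<j in row-major order where tile[i] > tile[j] > 0): 15
15 is odd, so the puzzle is not solvable.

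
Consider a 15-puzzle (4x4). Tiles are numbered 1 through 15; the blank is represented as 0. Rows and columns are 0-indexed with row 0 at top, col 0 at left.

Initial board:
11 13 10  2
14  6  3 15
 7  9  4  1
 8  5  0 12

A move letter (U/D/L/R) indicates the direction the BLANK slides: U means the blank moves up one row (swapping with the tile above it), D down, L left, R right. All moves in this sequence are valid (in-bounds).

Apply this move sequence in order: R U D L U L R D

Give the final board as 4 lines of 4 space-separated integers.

Answer: 11 13 10  2
14  6  3 15
 7  9  4  1
 8  5  0 12

Derivation:
After move 1 (R):
11 13 10  2
14  6  3 15
 7  9  4  1
 8  5 12  0

After move 2 (U):
11 13 10  2
14  6  3 15
 7  9  4  0
 8  5 12  1

After move 3 (D):
11 13 10  2
14  6  3 15
 7  9  4  1
 8  5 12  0

After move 4 (L):
11 13 10  2
14  6  3 15
 7  9  4  1
 8  5  0 12

After move 5 (U):
11 13 10  2
14  6  3 15
 7  9  0  1
 8  5  4 12

After move 6 (L):
11 13 10  2
14  6  3 15
 7  0  9  1
 8  5  4 12

After move 7 (R):
11 13 10  2
14  6  3 15
 7  9  0  1
 8  5  4 12

After move 8 (D):
11 13 10  2
14  6  3 15
 7  9  4  1
 8  5  0 12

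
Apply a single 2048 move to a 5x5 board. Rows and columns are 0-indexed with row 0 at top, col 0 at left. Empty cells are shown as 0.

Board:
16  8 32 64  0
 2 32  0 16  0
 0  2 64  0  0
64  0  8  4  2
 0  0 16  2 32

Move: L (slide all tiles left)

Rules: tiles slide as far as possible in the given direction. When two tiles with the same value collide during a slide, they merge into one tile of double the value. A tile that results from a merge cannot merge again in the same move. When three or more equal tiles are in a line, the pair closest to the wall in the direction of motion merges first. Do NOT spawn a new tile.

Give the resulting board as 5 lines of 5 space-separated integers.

Slide left:
row 0: [16, 8, 32, 64, 0] -> [16, 8, 32, 64, 0]
row 1: [2, 32, 0, 16, 0] -> [2, 32, 16, 0, 0]
row 2: [0, 2, 64, 0, 0] -> [2, 64, 0, 0, 0]
row 3: [64, 0, 8, 4, 2] -> [64, 8, 4, 2, 0]
row 4: [0, 0, 16, 2, 32] -> [16, 2, 32, 0, 0]

Answer: 16  8 32 64  0
 2 32 16  0  0
 2 64  0  0  0
64  8  4  2  0
16  2 32  0  0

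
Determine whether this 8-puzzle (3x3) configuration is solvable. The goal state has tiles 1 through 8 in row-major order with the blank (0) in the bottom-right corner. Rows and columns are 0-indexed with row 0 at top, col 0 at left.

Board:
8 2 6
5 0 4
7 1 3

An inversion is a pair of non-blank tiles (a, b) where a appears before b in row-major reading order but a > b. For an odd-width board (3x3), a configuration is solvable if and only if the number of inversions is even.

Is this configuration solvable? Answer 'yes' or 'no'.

Inversions (pairs i<j in row-major order where tile[i] > tile[j] > 0): 19
19 is odd, so the puzzle is not solvable.

Answer: no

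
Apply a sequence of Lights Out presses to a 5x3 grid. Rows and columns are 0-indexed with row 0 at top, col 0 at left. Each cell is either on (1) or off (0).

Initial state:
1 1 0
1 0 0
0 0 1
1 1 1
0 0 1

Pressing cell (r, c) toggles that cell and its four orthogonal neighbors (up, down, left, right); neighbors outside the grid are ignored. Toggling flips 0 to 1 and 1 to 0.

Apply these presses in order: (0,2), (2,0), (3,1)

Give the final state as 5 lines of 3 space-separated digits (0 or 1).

Answer: 1 0 1
0 0 1
1 0 1
1 0 0
0 1 1

Derivation:
After press 1 at (0,2):
1 0 1
1 0 1
0 0 1
1 1 1
0 0 1

After press 2 at (2,0):
1 0 1
0 0 1
1 1 1
0 1 1
0 0 1

After press 3 at (3,1):
1 0 1
0 0 1
1 0 1
1 0 0
0 1 1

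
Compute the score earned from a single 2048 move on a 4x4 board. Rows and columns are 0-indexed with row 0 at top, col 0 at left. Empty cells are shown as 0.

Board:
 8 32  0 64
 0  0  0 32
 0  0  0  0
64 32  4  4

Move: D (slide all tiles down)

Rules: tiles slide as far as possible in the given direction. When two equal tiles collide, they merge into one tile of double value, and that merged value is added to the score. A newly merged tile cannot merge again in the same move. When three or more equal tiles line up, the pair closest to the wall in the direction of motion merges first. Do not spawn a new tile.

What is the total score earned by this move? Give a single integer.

Slide down:
col 0: [8, 0, 0, 64] -> [0, 0, 8, 64]  score +0 (running 0)
col 1: [32, 0, 0, 32] -> [0, 0, 0, 64]  score +64 (running 64)
col 2: [0, 0, 0, 4] -> [0, 0, 0, 4]  score +0 (running 64)
col 3: [64, 32, 0, 4] -> [0, 64, 32, 4]  score +0 (running 64)
Board after move:
 0  0  0  0
 0  0  0 64
 8  0  0 32
64 64  4  4

Answer: 64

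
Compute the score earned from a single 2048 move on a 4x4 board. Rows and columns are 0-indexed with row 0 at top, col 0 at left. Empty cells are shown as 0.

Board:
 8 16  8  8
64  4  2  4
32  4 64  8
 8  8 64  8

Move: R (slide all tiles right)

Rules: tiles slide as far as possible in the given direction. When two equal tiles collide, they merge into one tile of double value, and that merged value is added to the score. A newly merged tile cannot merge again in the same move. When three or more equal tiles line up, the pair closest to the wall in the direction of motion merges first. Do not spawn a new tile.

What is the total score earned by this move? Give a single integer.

Slide right:
row 0: [8, 16, 8, 8] -> [0, 8, 16, 16]  score +16 (running 16)
row 1: [64, 4, 2, 4] -> [64, 4, 2, 4]  score +0 (running 16)
row 2: [32, 4, 64, 8] -> [32, 4, 64, 8]  score +0 (running 16)
row 3: [8, 8, 64, 8] -> [0, 16, 64, 8]  score +16 (running 32)
Board after move:
 0  8 16 16
64  4  2  4
32  4 64  8
 0 16 64  8

Answer: 32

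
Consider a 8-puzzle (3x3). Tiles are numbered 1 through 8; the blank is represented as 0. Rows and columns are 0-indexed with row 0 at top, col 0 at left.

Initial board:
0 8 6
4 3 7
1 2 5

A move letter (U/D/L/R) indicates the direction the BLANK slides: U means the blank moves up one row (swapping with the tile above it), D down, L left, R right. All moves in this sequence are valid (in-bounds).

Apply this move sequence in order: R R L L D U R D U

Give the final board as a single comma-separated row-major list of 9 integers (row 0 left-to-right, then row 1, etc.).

After move 1 (R):
8 0 6
4 3 7
1 2 5

After move 2 (R):
8 6 0
4 3 7
1 2 5

After move 3 (L):
8 0 6
4 3 7
1 2 5

After move 4 (L):
0 8 6
4 3 7
1 2 5

After move 5 (D):
4 8 6
0 3 7
1 2 5

After move 6 (U):
0 8 6
4 3 7
1 2 5

After move 7 (R):
8 0 6
4 3 7
1 2 5

After move 8 (D):
8 3 6
4 0 7
1 2 5

After move 9 (U):
8 0 6
4 3 7
1 2 5

Answer: 8, 0, 6, 4, 3, 7, 1, 2, 5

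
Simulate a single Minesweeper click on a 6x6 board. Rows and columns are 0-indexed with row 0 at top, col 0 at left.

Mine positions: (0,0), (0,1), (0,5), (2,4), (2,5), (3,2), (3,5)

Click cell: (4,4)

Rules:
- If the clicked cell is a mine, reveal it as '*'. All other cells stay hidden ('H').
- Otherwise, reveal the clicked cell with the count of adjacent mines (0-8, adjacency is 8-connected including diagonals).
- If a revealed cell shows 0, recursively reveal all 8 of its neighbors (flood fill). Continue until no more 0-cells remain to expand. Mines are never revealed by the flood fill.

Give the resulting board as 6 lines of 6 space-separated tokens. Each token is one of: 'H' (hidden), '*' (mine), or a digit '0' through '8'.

H H H H H H
H H H H H H
H H H H H H
H H H H H H
H H H H 1 H
H H H H H H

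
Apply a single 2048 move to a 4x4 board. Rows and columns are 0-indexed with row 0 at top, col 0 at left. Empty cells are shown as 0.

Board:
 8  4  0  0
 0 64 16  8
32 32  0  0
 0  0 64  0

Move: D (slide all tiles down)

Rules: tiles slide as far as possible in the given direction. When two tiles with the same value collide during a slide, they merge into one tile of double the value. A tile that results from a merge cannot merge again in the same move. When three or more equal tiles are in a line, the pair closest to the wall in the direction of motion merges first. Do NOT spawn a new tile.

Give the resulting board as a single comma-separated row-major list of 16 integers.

Slide down:
col 0: [8, 0, 32, 0] -> [0, 0, 8, 32]
col 1: [4, 64, 32, 0] -> [0, 4, 64, 32]
col 2: [0, 16, 0, 64] -> [0, 0, 16, 64]
col 3: [0, 8, 0, 0] -> [0, 0, 0, 8]

Answer: 0, 0, 0, 0, 0, 4, 0, 0, 8, 64, 16, 0, 32, 32, 64, 8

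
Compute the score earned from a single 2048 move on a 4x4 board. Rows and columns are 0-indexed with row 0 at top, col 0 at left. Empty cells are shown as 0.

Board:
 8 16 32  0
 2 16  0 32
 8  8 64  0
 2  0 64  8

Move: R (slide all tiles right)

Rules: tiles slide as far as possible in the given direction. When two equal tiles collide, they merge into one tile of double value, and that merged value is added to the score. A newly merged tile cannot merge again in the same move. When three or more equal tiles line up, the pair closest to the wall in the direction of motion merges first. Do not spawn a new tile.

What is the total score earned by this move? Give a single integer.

Answer: 16

Derivation:
Slide right:
row 0: [8, 16, 32, 0] -> [0, 8, 16, 32]  score +0 (running 0)
row 1: [2, 16, 0, 32] -> [0, 2, 16, 32]  score +0 (running 0)
row 2: [8, 8, 64, 0] -> [0, 0, 16, 64]  score +16 (running 16)
row 3: [2, 0, 64, 8] -> [0, 2, 64, 8]  score +0 (running 16)
Board after move:
 0  8 16 32
 0  2 16 32
 0  0 16 64
 0  2 64  8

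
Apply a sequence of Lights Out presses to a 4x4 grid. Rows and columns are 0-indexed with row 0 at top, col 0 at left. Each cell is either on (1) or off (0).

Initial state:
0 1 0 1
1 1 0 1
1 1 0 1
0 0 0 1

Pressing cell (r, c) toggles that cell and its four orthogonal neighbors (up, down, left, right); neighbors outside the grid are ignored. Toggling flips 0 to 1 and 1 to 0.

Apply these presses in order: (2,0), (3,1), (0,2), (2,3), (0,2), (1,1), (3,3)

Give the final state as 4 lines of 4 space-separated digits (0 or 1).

After press 1 at (2,0):
0 1 0 1
0 1 0 1
0 0 0 1
1 0 0 1

After press 2 at (3,1):
0 1 0 1
0 1 0 1
0 1 0 1
0 1 1 1

After press 3 at (0,2):
0 0 1 0
0 1 1 1
0 1 0 1
0 1 1 1

After press 4 at (2,3):
0 0 1 0
0 1 1 0
0 1 1 0
0 1 1 0

After press 5 at (0,2):
0 1 0 1
0 1 0 0
0 1 1 0
0 1 1 0

After press 6 at (1,1):
0 0 0 1
1 0 1 0
0 0 1 0
0 1 1 0

After press 7 at (3,3):
0 0 0 1
1 0 1 0
0 0 1 1
0 1 0 1

Answer: 0 0 0 1
1 0 1 0
0 0 1 1
0 1 0 1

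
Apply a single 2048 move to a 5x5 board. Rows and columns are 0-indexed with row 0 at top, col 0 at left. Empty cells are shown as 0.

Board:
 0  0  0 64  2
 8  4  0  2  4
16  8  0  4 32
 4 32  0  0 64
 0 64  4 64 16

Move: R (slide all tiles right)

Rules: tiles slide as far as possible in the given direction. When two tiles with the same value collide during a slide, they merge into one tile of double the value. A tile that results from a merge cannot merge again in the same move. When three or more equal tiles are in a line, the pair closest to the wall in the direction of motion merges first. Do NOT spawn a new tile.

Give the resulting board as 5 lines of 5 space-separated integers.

Slide right:
row 0: [0, 0, 0, 64, 2] -> [0, 0, 0, 64, 2]
row 1: [8, 4, 0, 2, 4] -> [0, 8, 4, 2, 4]
row 2: [16, 8, 0, 4, 32] -> [0, 16, 8, 4, 32]
row 3: [4, 32, 0, 0, 64] -> [0, 0, 4, 32, 64]
row 4: [0, 64, 4, 64, 16] -> [0, 64, 4, 64, 16]

Answer:  0  0  0 64  2
 0  8  4  2  4
 0 16  8  4 32
 0  0  4 32 64
 0 64  4 64 16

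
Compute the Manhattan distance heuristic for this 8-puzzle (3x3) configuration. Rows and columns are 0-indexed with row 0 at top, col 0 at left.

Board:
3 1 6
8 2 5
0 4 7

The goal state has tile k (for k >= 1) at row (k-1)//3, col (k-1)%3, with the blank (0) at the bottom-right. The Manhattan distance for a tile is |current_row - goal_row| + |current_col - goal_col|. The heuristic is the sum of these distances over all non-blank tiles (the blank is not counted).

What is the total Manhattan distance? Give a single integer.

Answer: 12

Derivation:
Tile 3: (0,0)->(0,2) = 2
Tile 1: (0,1)->(0,0) = 1
Tile 6: (0,2)->(1,2) = 1
Tile 8: (1,0)->(2,1) = 2
Tile 2: (1,1)->(0,1) = 1
Tile 5: (1,2)->(1,1) = 1
Tile 4: (2,1)->(1,0) = 2
Tile 7: (2,2)->(2,0) = 2
Sum: 2 + 1 + 1 + 2 + 1 + 1 + 2 + 2 = 12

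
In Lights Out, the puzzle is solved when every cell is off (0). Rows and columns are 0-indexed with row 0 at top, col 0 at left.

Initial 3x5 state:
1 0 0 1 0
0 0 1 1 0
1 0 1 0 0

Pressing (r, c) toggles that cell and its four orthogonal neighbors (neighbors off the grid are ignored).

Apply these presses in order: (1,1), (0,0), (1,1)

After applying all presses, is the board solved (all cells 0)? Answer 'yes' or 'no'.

After press 1 at (1,1):
1 1 0 1 0
1 1 0 1 0
1 1 1 0 0

After press 2 at (0,0):
0 0 0 1 0
0 1 0 1 0
1 1 1 0 0

After press 3 at (1,1):
0 1 0 1 0
1 0 1 1 0
1 0 1 0 0

Lights still on: 7

Answer: no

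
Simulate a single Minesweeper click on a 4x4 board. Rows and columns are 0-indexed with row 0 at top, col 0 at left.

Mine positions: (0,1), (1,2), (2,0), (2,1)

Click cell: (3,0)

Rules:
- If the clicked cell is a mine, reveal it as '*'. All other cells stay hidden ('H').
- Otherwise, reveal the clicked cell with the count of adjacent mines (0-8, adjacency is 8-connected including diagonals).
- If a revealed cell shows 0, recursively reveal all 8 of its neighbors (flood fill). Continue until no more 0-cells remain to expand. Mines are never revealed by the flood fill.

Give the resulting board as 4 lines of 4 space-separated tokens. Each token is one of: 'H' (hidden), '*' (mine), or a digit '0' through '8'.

H H H H
H H H H
H H H H
2 H H H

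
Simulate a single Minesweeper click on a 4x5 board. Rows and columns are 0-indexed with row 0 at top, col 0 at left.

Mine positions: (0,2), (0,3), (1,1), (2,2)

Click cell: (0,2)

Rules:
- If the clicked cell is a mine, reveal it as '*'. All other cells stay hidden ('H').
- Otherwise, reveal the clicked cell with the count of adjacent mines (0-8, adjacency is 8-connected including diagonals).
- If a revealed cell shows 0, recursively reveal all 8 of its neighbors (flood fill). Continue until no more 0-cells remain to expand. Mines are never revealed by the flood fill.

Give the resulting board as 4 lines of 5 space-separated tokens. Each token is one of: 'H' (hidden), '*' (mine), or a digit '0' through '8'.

H H * H H
H H H H H
H H H H H
H H H H H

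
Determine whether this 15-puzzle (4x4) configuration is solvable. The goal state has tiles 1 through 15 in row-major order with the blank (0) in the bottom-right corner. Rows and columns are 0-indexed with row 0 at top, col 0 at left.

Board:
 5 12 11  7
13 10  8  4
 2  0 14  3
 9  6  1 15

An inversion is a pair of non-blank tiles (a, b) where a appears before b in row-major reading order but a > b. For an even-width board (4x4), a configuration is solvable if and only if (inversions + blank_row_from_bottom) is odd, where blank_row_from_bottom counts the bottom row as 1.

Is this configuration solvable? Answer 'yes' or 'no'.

Inversions: 60
Blank is in row 2 (0-indexed from top), which is row 2 counting from the bottom (bottom = 1).
60 + 2 = 62, which is even, so the puzzle is not solvable.

Answer: no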